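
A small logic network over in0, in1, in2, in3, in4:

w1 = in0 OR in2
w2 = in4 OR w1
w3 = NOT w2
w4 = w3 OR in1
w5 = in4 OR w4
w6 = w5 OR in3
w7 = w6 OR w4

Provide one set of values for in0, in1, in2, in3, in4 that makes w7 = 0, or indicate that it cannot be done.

w7 = w6 OR w4 must be 0, so both w6 = 0 and w4 = 0.
w6 = w5 OR in3 must be 0, so both w5 = 0 and in3 = 0.
Check with in0=1, in1=0, in2=1, in3=0, in4=0:
w1 = in0 OR in2 = 1 OR 1 = 1
w2 = in4 OR w1 = 0 OR 1 = 1
w3 = NOT w2 = NOT 1 = 0
w4 = w3 OR in1 = 0 OR 0 = 0
w5 = in4 OR w4 = 0 OR 0 = 0
w6 = w5 OR in3 = 0 OR 0 = 0
w7 = w6 OR w4 = 0 OR 0 = 0
So w7 = 0 as required.

in0=1, in1=0, in2=1, in3=0, in4=0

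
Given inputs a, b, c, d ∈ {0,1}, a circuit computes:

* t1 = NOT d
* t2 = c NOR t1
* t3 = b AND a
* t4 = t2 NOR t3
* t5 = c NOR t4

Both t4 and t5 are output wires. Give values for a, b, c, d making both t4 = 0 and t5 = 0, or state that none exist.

a=1 b=1 c=1 d=0

Check with a=1 b=1 c=1 d=0:
t1 = NOT d = NOT 0 = 1
t2 = c NOR t1 = 1 NOR 1 = 0
t3 = b AND a = 1 AND 1 = 1
t4 = t2 NOR t3 = 0 NOR 1 = 0
t5 = c NOR t4 = 1 NOR 0 = 0
So t4 = 0 and t5 = 0.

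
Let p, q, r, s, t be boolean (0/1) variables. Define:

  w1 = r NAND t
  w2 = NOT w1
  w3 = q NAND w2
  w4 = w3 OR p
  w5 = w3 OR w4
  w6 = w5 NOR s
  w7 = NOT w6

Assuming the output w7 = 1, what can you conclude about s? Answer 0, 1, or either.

either

Both values of s occur among assignments with w7 = 1:
  s=0: p=0, q=0, r=0, s=0, t=0
  s=1: p=0, q=0, r=0, s=1, t=0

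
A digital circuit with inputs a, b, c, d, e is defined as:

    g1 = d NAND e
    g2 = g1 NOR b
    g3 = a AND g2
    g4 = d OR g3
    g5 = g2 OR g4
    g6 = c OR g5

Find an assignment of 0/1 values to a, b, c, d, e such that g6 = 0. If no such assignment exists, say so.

g6 = c OR g5 must be 0, so both c = 0 and g5 = 0.
Check with a=1, b=1, c=0, d=0, e=0:
g1 = d NAND e = 0 NAND 0 = 1
g2 = g1 NOR b = 1 NOR 1 = 0
g3 = a AND g2 = 1 AND 0 = 0
g4 = d OR g3 = 0 OR 0 = 0
g5 = g2 OR g4 = 0 OR 0 = 0
g6 = c OR g5 = 0 OR 0 = 0
So g6 = 0 as required.

a=1, b=1, c=0, d=0, e=0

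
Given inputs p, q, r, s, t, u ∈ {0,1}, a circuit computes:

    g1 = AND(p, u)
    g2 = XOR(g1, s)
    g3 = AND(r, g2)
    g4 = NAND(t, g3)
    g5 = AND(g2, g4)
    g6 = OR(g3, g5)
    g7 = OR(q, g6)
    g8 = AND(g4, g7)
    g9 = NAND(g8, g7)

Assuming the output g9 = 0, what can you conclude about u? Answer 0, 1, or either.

Both values of u occur among assignments with g9 = 0:
  u=0: p=0, q=0, r=0, s=1, t=0, u=0
  u=1: p=0, q=0, r=0, s=1, t=0, u=1

either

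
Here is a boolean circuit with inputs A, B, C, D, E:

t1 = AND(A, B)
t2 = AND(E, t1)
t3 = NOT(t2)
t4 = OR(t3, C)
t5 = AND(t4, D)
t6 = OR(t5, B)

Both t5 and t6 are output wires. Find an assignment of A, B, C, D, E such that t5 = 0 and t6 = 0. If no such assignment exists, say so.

Check with A=1 B=0 C=1 D=0 E=0:
t1 = AND(A, B) = AND(1, 0) = 0
t2 = AND(E, t1) = AND(0, 0) = 0
t3 = NOT(t2) = NOT 0 = 1
t4 = OR(t3, C) = OR(1, 1) = 1
t5 = AND(t4, D) = AND(1, 0) = 0
t6 = OR(t5, B) = OR(0, 0) = 0
So t5 = 0 and t6 = 0.

A=1 B=0 C=1 D=0 E=0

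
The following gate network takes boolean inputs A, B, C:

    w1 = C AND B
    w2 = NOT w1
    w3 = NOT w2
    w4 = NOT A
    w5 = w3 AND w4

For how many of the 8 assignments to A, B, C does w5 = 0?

w5 = w3 AND w4 must be 0, so at least one of w3, w4 is 0.
Enumerating the 8 input combinations, 7 give w5 = 0 and 1 give w5 = 1.

7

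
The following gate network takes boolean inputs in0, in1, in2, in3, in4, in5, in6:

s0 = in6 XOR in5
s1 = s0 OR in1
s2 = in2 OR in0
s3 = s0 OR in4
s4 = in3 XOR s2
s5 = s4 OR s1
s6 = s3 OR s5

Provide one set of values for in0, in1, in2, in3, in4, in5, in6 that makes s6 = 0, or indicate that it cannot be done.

in0=0, in1=0, in2=0, in3=0, in4=0, in5=1, in6=1

s6 = s3 OR s5 must be 0, so both s3 = 0 and s5 = 0.
Check with in0=0, in1=0, in2=0, in3=0, in4=0, in5=1, in6=1:
s0 = in6 XOR in5 = 1 XOR 1 = 0
s1 = s0 OR in1 = 0 OR 0 = 0
s2 = in2 OR in0 = 0 OR 0 = 0
s3 = s0 OR in4 = 0 OR 0 = 0
s4 = in3 XOR s2 = 0 XOR 0 = 0
s5 = s4 OR s1 = 0 OR 0 = 0
s6 = s3 OR s5 = 0 OR 0 = 0
So s6 = 0 as required.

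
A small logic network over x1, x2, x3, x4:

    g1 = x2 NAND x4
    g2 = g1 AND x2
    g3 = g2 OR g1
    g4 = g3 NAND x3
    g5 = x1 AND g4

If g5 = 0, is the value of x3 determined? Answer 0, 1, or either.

Both values of x3 occur among assignments with g5 = 0:
  x3=0: x1=0, x2=0, x3=0, x4=0
  x3=1: x1=0, x2=0, x3=1, x4=0

either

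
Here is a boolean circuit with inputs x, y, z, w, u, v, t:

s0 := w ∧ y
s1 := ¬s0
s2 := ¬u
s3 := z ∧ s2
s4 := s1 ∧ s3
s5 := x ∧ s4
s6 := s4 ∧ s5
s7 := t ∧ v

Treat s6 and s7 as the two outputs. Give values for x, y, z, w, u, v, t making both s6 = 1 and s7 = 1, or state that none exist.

Check with x=1, y=0, z=1, w=1, u=0, v=1, t=1:
s0 = w ∧ y = 1 ∧ 0 = 0
s1 = ¬s0 = ¬0 = 1
s2 = ¬u = ¬0 = 1
s3 = z ∧ s2 = 1 ∧ 1 = 1
s4 = s1 ∧ s3 = 1 ∧ 1 = 1
s5 = x ∧ s4 = 1 ∧ 1 = 1
s6 = s4 ∧ s5 = 1 ∧ 1 = 1
s7 = t ∧ v = 1 ∧ 1 = 1
So s6 = 1 and s7 = 1.

x=1, y=0, z=1, w=1, u=0, v=1, t=1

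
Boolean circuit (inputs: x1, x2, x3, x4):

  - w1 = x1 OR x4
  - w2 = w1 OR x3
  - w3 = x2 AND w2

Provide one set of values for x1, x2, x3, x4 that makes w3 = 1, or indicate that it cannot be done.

x1=0, x2=1, x3=0, x4=1

Check with x1=0, x2=1, x3=0, x4=1:
w1 = x1 OR x4 = 0 OR 1 = 1
w2 = w1 OR x3 = 1 OR 0 = 1
w3 = x2 AND w2 = 1 AND 1 = 1
So w3 = 1 as required.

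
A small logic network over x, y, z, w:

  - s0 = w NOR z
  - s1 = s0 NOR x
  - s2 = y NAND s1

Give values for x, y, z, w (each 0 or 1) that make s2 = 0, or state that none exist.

x=0 y=1 z=1 w=1

s2 = y NAND s1 must be 0, so both y = 1 and s1 = 1.
s1 = s0 NOR x must be 1, so both s0 = 0 and x = 0.
Check with x=0 y=1 z=1 w=1:
s0 = w NOR z = 1 NOR 1 = 0
s1 = s0 NOR x = 0 NOR 0 = 1
s2 = y NAND s1 = 1 NAND 1 = 0
So s2 = 0 as required.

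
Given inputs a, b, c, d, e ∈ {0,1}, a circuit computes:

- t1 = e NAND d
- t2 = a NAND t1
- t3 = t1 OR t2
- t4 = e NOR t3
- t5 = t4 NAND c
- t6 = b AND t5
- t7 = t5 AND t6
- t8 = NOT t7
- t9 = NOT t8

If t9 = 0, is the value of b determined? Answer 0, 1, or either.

0

t9 = NOT t8 must be 0, so t8 = 1.
t8 = NOT t7 must be 1, so t7 = 0.
t7 = t5 AND t6 must be 0, so at least one of t5, t6 is 0.
Every assignment with t9 = 0 has b = 0; there are 16 such assignment(s).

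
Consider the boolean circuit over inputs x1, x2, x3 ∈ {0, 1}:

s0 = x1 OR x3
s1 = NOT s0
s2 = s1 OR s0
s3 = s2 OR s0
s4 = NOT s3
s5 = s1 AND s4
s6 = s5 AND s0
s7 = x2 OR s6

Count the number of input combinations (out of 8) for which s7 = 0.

4

s7 = x2 OR s6 must be 0, so both x2 = 0 and s6 = 0.
s6 = s5 AND s0 must be 0, so at least one of s5, s0 is 0.
Satisfying assignments:
  x1=0, x2=0, x3=0
  x1=0, x2=0, x3=1
  x1=1, x2=0, x3=0
  x1=1, x2=0, x3=1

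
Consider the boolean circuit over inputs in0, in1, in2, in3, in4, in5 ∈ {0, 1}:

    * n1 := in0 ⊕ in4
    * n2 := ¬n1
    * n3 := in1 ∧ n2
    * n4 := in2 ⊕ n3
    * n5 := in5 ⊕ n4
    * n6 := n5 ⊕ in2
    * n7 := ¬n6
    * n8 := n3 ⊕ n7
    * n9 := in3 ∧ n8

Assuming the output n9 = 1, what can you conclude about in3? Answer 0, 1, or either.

n9 = in3 ∧ n8 must be 1, so both in3 = 1 and n8 = 1.
Every assignment with n9 = 1 has in3 = 1; there are 16 such assignment(s).

1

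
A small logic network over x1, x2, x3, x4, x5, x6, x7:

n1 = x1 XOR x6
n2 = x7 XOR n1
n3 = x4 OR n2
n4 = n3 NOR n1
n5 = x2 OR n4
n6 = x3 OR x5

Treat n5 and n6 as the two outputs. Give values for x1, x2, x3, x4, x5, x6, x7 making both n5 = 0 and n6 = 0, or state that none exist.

x1=1, x2=0, x3=0, x4=0, x5=0, x6=0, x7=0

Check with x1=1, x2=0, x3=0, x4=0, x5=0, x6=0, x7=0:
n1 = x1 XOR x6 = 1 XOR 0 = 1
n2 = x7 XOR n1 = 0 XOR 1 = 1
n3 = x4 OR n2 = 0 OR 1 = 1
n4 = n3 NOR n1 = 1 NOR 1 = 0
n5 = x2 OR n4 = 0 OR 0 = 0
n6 = x3 OR x5 = 0 OR 0 = 0
So n5 = 0 and n6 = 0.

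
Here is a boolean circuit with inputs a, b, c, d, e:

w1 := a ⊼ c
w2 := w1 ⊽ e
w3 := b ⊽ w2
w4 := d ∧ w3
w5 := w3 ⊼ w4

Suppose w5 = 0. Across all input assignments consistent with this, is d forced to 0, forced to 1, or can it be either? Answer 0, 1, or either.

w5 = w3 ⊼ w4 must be 0, so both w3 = 1 and w4 = 1.
Every assignment with w5 = 0 has d = 1; there are 7 such assignment(s).

1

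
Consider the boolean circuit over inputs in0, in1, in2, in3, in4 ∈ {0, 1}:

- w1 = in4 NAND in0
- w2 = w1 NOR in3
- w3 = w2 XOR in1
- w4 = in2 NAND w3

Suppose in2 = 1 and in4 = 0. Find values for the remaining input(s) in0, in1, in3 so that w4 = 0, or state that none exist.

Check with in2 = 1 and in4 = 0 and in0=0, in1=1, in3=0:
w1 = in4 NAND in0 = 0 NAND 0 = 1
w2 = w1 NOR in3 = 1 NOR 0 = 0
w3 = w2 XOR in1 = 0 XOR 1 = 1
w4 = in2 NAND w3 = 1 NAND 1 = 0
So w4 = 0.

in0=0, in1=1, in3=0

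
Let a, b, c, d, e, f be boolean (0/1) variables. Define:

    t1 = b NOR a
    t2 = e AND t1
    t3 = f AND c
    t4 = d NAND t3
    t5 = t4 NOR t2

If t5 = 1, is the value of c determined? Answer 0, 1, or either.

t5 = t4 NOR t2 must be 1, so both t4 = 0 and t2 = 0.
Every assignment with t5 = 1 has c = 1; there are 7 such assignment(s).

1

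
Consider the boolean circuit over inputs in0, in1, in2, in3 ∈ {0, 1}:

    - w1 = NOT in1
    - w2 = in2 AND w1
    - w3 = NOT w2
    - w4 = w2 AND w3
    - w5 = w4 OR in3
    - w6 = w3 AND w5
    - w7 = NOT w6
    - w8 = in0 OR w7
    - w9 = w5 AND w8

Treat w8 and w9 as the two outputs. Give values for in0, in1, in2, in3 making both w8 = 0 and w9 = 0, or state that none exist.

in0=0, in1=1, in2=1, in3=1

Check with in0=0, in1=1, in2=1, in3=1:
w1 = NOT in1 = NOT 1 = 0
w2 = in2 AND w1 = 1 AND 0 = 0
w3 = NOT w2 = NOT 0 = 1
w4 = w2 AND w3 = 0 AND 1 = 0
w5 = w4 OR in3 = 0 OR 1 = 1
w6 = w3 AND w5 = 1 AND 1 = 1
w7 = NOT w6 = NOT 1 = 0
w8 = in0 OR w7 = 0 OR 0 = 0
w9 = w5 AND w8 = 1 AND 0 = 0
So w8 = 0 and w9 = 0.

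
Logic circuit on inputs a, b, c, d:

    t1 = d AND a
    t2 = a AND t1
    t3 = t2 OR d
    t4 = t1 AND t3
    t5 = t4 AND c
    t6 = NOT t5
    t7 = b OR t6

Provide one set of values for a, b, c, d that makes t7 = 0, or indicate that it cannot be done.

Check with a=1, b=0, c=1, d=1:
t1 = d AND a = 1 AND 1 = 1
t2 = a AND t1 = 1 AND 1 = 1
t3 = t2 OR d = 1 OR 1 = 1
t4 = t1 AND t3 = 1 AND 1 = 1
t5 = t4 AND c = 1 AND 1 = 1
t6 = NOT t5 = NOT 1 = 0
t7 = b OR t6 = 0 OR 0 = 0
So t7 = 0 as required.

a=1, b=0, c=1, d=1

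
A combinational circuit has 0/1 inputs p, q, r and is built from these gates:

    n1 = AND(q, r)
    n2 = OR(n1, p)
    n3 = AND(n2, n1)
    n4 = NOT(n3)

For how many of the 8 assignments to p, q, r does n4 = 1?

n4 = NOT(n3) must be 1, so n3 = 0.
n3 = AND(n2, n1) must be 0, so at least one of n2, n1 is 0.
Enumerating the 8 input combinations, 6 give n4 = 1 and 2 give n4 = 0.

6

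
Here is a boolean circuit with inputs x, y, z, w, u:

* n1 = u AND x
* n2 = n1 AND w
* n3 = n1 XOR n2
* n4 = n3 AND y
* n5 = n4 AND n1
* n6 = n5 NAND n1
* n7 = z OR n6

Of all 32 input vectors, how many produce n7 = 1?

n7 = z OR n6 must be 1, so at least one of z, n6 is 1.
Enumerating the 32 input combinations, 31 give n7 = 1 and 1 give n7 = 0.

31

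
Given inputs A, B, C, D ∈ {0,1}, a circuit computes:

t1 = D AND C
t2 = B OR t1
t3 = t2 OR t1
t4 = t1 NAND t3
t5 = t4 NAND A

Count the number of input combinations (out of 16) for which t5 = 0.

t5 = t4 NAND A must be 0, so both t4 = 1 and A = 1.
t4 = t1 NAND t3 must be 1, so at least one of t1, t3 is 0.
Enumerating the 16 input combinations, 6 give t5 = 0 and 10 give t5 = 1.

6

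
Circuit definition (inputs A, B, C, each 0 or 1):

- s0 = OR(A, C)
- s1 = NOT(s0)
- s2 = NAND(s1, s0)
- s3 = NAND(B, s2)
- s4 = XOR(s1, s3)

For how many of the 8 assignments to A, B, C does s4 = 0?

4

s4 = XOR(s1, s3) must be 0, so s1 and s3 are equal.
Satisfying assignments:
  A=0, B=0, C=0
  A=0, B=1, C=1
  A=1, B=1, C=0
  A=1, B=1, C=1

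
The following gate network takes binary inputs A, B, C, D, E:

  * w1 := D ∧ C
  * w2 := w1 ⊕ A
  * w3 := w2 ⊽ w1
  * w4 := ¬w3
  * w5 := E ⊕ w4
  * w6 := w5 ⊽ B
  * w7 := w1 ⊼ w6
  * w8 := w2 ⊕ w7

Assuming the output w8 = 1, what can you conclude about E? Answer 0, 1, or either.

either

Both values of E occur among assignments with w8 = 1:
  E=0: A=0, B=0, C=0, D=0, E=0
  E=1: A=0, B=0, C=0, D=0, E=1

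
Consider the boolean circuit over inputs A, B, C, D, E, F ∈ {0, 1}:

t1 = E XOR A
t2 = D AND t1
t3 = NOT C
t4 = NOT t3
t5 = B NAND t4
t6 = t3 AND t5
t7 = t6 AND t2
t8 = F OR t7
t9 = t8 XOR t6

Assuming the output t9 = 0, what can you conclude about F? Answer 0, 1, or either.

either

Both values of F occur among assignments with t9 = 0:
  F=0: A=0, B=0, C=0, D=1, E=1, F=0
  F=1: A=0, B=0, C=0, D=0, E=0, F=1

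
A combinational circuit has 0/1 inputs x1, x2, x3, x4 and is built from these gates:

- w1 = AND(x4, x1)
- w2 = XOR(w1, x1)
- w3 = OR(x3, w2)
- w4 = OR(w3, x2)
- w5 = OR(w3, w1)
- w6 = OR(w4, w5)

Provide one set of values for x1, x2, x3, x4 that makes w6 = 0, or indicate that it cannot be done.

x1=0, x2=0, x3=0, x4=1

Check with x1=0, x2=0, x3=0, x4=1:
w1 = AND(x4, x1) = AND(1, 0) = 0
w2 = XOR(w1, x1) = XOR(0, 0) = 0
w3 = OR(x3, w2) = OR(0, 0) = 0
w4 = OR(w3, x2) = OR(0, 0) = 0
w5 = OR(w3, w1) = OR(0, 0) = 0
w6 = OR(w4, w5) = OR(0, 0) = 0
So w6 = 0 as required.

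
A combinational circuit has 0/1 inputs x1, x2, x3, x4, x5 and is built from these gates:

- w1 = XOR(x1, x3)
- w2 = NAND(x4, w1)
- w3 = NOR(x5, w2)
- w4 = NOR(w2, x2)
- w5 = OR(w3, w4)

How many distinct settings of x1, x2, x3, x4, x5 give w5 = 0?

w5 = OR(w3, w4) must be 0, so both w3 = 0 and w4 = 0.
w3 = NOR(x5, w2) must be 0, so at least one of x5, w2 is 1.
w4 = NOR(w2, x2) must be 0, so at least one of w2, x2 is 1.
Enumerating the 32 input combinations, 26 give w5 = 0 and 6 give w5 = 1.

26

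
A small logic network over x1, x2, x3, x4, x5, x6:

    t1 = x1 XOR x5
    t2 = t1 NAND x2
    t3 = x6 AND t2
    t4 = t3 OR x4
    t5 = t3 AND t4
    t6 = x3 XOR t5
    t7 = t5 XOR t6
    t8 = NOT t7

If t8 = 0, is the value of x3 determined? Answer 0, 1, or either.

1

t8 = NOT t7 must be 0, so t7 = 1.
t7 = t5 XOR t6 must be 1, so t5 and t6 differ.
Every assignment with t8 = 0 has x3 = 1; there are 32 such assignment(s).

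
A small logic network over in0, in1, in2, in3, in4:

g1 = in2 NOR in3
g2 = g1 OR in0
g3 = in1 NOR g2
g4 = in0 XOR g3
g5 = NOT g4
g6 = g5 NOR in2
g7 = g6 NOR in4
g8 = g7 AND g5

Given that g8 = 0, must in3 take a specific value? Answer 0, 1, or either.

Both values of in3 occur among assignments with g8 = 0:
  in3=0: in0=0, in1=0, in2=0, in3=0, in4=1
  in3=1: in0=0, in1=0, in2=0, in3=1, in4=0

either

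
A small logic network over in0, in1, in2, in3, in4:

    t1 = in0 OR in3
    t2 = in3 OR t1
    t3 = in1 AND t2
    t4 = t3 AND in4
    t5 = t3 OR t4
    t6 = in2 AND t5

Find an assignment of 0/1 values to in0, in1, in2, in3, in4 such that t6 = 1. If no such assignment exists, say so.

in0=0, in1=1, in2=1, in3=1, in4=1

t6 = in2 AND t5 must be 1, so both in2 = 1 and t5 = 1.
t5 = t3 OR t4 must be 1, so at least one of t3, t4 is 1.
Check with in0=0, in1=1, in2=1, in3=1, in4=1:
t1 = in0 OR in3 = 0 OR 1 = 1
t2 = in3 OR t1 = 1 OR 1 = 1
t3 = in1 AND t2 = 1 AND 1 = 1
t4 = t3 AND in4 = 1 AND 1 = 1
t5 = t3 OR t4 = 1 OR 1 = 1
t6 = in2 AND t5 = 1 AND 1 = 1
So t6 = 1 as required.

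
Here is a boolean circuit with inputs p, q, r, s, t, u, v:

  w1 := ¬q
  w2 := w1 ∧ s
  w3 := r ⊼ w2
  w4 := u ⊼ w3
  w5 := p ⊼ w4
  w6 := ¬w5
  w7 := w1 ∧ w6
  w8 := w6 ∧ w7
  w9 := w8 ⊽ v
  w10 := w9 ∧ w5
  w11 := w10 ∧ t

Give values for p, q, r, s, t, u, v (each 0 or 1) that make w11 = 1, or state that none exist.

w11 = w10 ∧ t must be 1, so both w10 = 1 and t = 1.
Check with p=0, q=0, r=1, s=0, t=1, u=1, v=0:
w1 = ¬q = ¬0 = 1
w2 = w1 ∧ s = 1 ∧ 0 = 0
w3 = r ⊼ w2 = 1 ⊼ 0 = 1
w4 = u ⊼ w3 = 1 ⊼ 1 = 0
w5 = p ⊼ w4 = 0 ⊼ 0 = 1
w6 = ¬w5 = ¬1 = 0
w7 = w1 ∧ w6 = 1 ∧ 0 = 0
w8 = w6 ∧ w7 = 0 ∧ 0 = 0
w9 = w8 ⊽ v = 0 ⊽ 0 = 1
w10 = w9 ∧ w5 = 1 ∧ 1 = 1
w11 = w10 ∧ t = 1 ∧ 1 = 1
So w11 = 1 as required.

p=0, q=0, r=1, s=0, t=1, u=1, v=0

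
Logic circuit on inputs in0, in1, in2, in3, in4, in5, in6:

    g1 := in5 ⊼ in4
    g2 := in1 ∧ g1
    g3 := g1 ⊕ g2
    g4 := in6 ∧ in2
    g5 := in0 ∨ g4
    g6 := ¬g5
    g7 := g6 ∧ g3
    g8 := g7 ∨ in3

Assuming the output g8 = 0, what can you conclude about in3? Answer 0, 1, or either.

g8 = g7 ∨ in3 must be 0, so both g7 = 0 and in3 = 0.
Every assignment with g8 = 0 has in3 = 0; there are 55 such assignment(s).

0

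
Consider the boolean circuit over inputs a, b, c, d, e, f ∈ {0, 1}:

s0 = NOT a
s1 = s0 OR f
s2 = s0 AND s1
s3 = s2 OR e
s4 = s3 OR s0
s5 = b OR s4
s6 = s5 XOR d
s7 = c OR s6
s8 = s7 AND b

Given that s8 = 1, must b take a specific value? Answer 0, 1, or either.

s8 = s7 AND b must be 1, so both s7 = 1 and b = 1.
Every assignment with s8 = 1 has b = 1; there are 24 such assignment(s).

1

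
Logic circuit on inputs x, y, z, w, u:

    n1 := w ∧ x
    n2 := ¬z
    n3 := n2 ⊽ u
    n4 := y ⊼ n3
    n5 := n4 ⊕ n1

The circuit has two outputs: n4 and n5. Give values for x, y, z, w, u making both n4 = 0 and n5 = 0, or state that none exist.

x=1, y=1, z=1, w=0, u=0

Check with x=1, y=1, z=1, w=0, u=0:
n1 = w ∧ x = 0 ∧ 1 = 0
n2 = ¬z = ¬1 = 0
n3 = n2 ⊽ u = 0 ⊽ 0 = 1
n4 = y ⊼ n3 = 1 ⊼ 1 = 0
n5 = n4 ⊕ n1 = 0 ⊕ 0 = 0
So n4 = 0 and n5 = 0.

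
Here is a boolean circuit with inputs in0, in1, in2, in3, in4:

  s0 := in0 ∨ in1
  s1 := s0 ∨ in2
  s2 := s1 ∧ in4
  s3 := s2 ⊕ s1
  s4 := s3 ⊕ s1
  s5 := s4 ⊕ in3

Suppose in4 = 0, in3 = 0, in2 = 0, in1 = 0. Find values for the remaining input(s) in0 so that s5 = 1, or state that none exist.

With in4 = 0, in3 = 0, in2 = 0, in1 = 0 fixed, none of the 2 settings of in0 give s5 = 1.
For example, with in0=0:
s0 = in0 ∨ in1 = 0 ∨ 0 = 0
s1 = s0 ∨ in2 = 0 ∨ 0 = 0
s2 = s1 ∧ in4 = 0 ∧ 0 = 0
s3 = s2 ⊕ s1 = 0 ⊕ 0 = 0
s4 = s3 ⊕ s1 = 0 ⊕ 0 = 0
s5 = s4 ⊕ in3 = 0 ⊕ 0 = 0
giving s5 = 0 ≠ 1.

no solution exists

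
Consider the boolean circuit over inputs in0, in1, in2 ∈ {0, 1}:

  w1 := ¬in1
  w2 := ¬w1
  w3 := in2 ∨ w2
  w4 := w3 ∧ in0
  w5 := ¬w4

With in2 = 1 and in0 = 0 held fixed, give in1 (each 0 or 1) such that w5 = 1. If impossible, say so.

in1=1

w5 = ¬w4 must be 1, so w4 = 0.
w4 = w3 ∧ in0 must be 0, so at least one of w3, in0 is 0.
Check with in2 = 1 and in0 = 0 and in1=1:
w1 = ¬in1 = ¬1 = 0
w2 = ¬w1 = ¬0 = 1
w3 = in2 ∨ w2 = 1 ∨ 1 = 1
w4 = w3 ∧ in0 = 1 ∧ 0 = 0
w5 = ¬w4 = ¬0 = 1
So w5 = 1.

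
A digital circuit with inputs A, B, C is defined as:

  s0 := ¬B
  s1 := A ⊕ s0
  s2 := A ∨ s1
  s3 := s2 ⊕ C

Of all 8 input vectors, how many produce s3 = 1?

s3 = s2 ⊕ C must be 1, so s2 and C differ.
Satisfying assignments:
  A=0, B=0, C=0
  A=0, B=1, C=1
  A=1, B=0, C=0
  A=1, B=1, C=0

4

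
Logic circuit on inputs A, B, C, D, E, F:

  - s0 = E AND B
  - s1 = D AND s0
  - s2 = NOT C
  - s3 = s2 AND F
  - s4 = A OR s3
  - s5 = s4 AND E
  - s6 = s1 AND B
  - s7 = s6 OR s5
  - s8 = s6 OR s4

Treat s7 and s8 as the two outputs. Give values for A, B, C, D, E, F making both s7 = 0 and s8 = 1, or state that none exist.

Check with A=1, B=1, C=0, D=0, E=0, F=0:
s0 = E AND B = 0 AND 1 = 0
s1 = D AND s0 = 0 AND 0 = 0
s2 = NOT C = NOT 0 = 1
s3 = s2 AND F = 1 AND 0 = 0
s4 = A OR s3 = 1 OR 0 = 1
s5 = s4 AND E = 1 AND 0 = 0
s6 = s1 AND B = 0 AND 1 = 0
s7 = s6 OR s5 = 0 OR 0 = 0
s8 = s6 OR s4 = 0 OR 1 = 1
So s7 = 0 and s8 = 1.

A=1, B=1, C=0, D=0, E=0, F=0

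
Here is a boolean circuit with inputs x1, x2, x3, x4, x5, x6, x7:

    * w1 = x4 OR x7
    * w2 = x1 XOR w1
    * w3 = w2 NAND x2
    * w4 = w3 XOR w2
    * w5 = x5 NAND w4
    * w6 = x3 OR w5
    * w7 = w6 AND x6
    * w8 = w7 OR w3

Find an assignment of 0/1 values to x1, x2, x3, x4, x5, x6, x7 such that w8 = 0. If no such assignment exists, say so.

x1=0 x2=1 x3=0 x4=1 x5=1 x6=1 x7=1

w8 = w7 OR w3 must be 0, so both w7 = 0 and w3 = 0.
Check with x1=0 x2=1 x3=0 x4=1 x5=1 x6=1 x7=1:
w1 = x4 OR x7 = 1 OR 1 = 1
w2 = x1 XOR w1 = 0 XOR 1 = 1
w3 = w2 NAND x2 = 1 NAND 1 = 0
w4 = w3 XOR w2 = 0 XOR 1 = 1
w5 = x5 NAND w4 = 1 NAND 1 = 0
w6 = x3 OR w5 = 0 OR 0 = 0
w7 = w6 AND x6 = 0 AND 1 = 0
w8 = w7 OR w3 = 0 OR 0 = 0
So w8 = 0 as required.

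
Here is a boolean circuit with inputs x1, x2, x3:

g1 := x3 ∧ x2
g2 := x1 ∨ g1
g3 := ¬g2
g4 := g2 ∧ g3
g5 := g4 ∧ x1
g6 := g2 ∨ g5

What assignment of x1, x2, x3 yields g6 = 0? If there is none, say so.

g6 = g2 ∨ g5 must be 0, so both g2 = 0 and g5 = 0.
g2 = x1 ∨ g1 must be 0, so both x1 = 0 and g1 = 0.
g5 = g4 ∧ x1 must be 0, so at least one of g4, x1 is 0.
Check with x1=0, x2=0, x3=1:
g1 = x3 ∧ x2 = 1 ∧ 0 = 0
g2 = x1 ∨ g1 = 0 ∨ 0 = 0
g3 = ¬g2 = ¬0 = 1
g4 = g2 ∧ g3 = 0 ∧ 1 = 0
g5 = g4 ∧ x1 = 0 ∧ 0 = 0
g6 = g2 ∨ g5 = 0 ∨ 0 = 0
So g6 = 0 as required.

x1=0, x2=0, x3=1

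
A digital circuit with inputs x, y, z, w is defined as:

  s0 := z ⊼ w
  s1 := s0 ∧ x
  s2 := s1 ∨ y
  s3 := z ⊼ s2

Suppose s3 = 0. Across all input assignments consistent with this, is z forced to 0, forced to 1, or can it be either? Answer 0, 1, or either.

s3 = z ⊼ s2 must be 0, so both z = 1 and s2 = 1.
Every assignment with s3 = 0 has z = 1; there are 5 such assignment(s).

1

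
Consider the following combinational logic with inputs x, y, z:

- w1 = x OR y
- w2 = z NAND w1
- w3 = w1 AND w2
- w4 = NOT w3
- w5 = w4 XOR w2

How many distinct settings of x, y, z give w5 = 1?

6

w5 = w4 XOR w2 must be 1, so w4 and w2 differ.
Enumerating the 8 input combinations, 6 give w5 = 1 and 2 give w5 = 0.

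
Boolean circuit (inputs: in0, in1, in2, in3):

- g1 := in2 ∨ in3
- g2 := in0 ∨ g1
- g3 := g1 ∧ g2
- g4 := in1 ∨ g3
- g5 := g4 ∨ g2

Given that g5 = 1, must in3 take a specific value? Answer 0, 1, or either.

either

Both values of in3 occur among assignments with g5 = 1:
  in3=0: in0=0, in1=0, in2=1, in3=0
  in3=1: in0=0, in1=0, in2=0, in3=1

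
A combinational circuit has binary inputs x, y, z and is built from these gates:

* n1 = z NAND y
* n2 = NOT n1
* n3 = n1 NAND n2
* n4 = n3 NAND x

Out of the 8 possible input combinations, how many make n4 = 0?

4

n4 = n3 NAND x must be 0, so both n3 = 1 and x = 1.
n3 = n1 NAND n2 must be 1, so at least one of n1, n2 is 0.
Satisfying assignments:
  x=1, y=0, z=0
  x=1, y=0, z=1
  x=1, y=1, z=0
  x=1, y=1, z=1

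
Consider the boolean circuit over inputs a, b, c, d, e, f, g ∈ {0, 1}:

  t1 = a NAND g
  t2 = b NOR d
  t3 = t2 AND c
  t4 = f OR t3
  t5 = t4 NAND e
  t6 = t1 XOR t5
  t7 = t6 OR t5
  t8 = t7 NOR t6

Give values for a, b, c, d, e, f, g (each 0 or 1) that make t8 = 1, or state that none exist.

t8 = t7 NOR t6 must be 1, so both t7 = 0 and t6 = 0.
Check with a=1, b=0, c=1, d=1, e=1, f=1, g=1:
t1 = a NAND g = 1 NAND 1 = 0
t2 = b NOR d = 0 NOR 1 = 0
t3 = t2 AND c = 0 AND 1 = 0
t4 = f OR t3 = 1 OR 0 = 1
t5 = t4 NAND e = 1 NAND 1 = 0
t6 = t1 XOR t5 = 0 XOR 0 = 0
t7 = t6 OR t5 = 0 OR 0 = 0
t8 = t7 NOR t6 = 0 NOR 0 = 1
So t8 = 1 as required.

a=1, b=0, c=1, d=1, e=1, f=1, g=1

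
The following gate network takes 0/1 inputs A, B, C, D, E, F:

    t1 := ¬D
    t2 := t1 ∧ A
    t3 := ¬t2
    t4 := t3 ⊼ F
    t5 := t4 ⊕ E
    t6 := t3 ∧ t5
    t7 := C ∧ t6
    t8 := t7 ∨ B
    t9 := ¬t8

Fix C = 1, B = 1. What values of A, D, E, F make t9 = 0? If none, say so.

A=0, D=1, E=0, F=0

Check with C = 1, B = 1 and A=0, D=1, E=0, F=0:
t1 = ¬D = ¬1 = 0
t2 = t1 ∧ A = 0 ∧ 0 = 0
t3 = ¬t2 = ¬0 = 1
t4 = t3 ⊼ F = 1 ⊼ 0 = 1
t5 = t4 ⊕ E = 1 ⊕ 0 = 1
t6 = t3 ∧ t5 = 1 ∧ 1 = 1
t7 = C ∧ t6 = 1 ∧ 1 = 1
t8 = t7 ∨ B = 1 ∨ 1 = 1
t9 = ¬t8 = ¬1 = 0
So t9 = 0.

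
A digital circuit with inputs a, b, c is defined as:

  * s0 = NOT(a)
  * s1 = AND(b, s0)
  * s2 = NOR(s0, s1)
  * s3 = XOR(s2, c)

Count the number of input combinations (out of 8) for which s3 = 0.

4

s3 = XOR(s2, c) must be 0, so s2 and c are equal.
Satisfying assignments:
  a=0, b=0, c=0
  a=0, b=1, c=0
  a=1, b=0, c=1
  a=1, b=1, c=1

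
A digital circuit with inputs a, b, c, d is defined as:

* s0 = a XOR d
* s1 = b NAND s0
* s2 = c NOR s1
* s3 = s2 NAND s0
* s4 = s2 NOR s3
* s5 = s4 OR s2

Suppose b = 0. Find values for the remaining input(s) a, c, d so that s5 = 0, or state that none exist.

s5 = s4 OR s2 must be 0, so both s4 = 0 and s2 = 0.
Check with b = 0 and a=1, c=1, d=0:
s0 = a XOR d = 1 XOR 0 = 1
s1 = b NAND s0 = 0 NAND 1 = 1
s2 = c NOR s1 = 1 NOR 1 = 0
s3 = s2 NAND s0 = 0 NAND 1 = 1
s4 = s2 NOR s3 = 0 NOR 1 = 0
s5 = s4 OR s2 = 0 OR 0 = 0
So s5 = 0.

a=1, c=1, d=0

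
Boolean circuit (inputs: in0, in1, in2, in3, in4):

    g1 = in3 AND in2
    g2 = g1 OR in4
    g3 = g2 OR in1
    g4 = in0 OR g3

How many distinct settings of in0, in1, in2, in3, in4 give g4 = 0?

3

g4 = in0 OR g3 must be 0, so both in0 = 0 and g3 = 0.
Enumerating the 32 input combinations, 3 give g4 = 0 and 29 give g4 = 1.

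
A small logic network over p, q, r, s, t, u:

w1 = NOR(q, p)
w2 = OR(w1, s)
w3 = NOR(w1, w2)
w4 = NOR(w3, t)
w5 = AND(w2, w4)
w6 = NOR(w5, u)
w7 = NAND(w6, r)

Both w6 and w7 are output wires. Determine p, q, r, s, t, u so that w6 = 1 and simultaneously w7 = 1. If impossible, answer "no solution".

Check with p=0, q=0, r=0, s=1, t=1, u=0:
w1 = NOR(q, p) = NOR(0, 0) = 1
w2 = OR(w1, s) = OR(1, 1) = 1
w3 = NOR(w1, w2) = NOR(1, 1) = 0
w4 = NOR(w3, t) = NOR(0, 1) = 0
w5 = AND(w2, w4) = AND(1, 0) = 0
w6 = NOR(w5, u) = NOR(0, 0) = 1
w7 = NAND(w6, r) = NAND(1, 0) = 1
So w6 = 1 and w7 = 1.

p=0, q=0, r=0, s=1, t=1, u=0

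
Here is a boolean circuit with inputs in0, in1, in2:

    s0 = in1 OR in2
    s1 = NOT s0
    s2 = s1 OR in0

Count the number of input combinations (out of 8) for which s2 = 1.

s2 = s1 OR in0 must be 1, so at least one of s1, in0 is 1.
Satisfying assignments:
  in0=0, in1=0, in2=0
  in0=1, in1=0, in2=0
  in0=1, in1=0, in2=1
  in0=1, in1=1, in2=0
  in0=1, in1=1, in2=1

5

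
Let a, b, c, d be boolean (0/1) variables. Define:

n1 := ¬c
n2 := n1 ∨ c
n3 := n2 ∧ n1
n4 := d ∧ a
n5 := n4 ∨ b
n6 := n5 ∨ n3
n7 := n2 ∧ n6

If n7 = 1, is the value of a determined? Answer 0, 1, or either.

Both values of a occur among assignments with n7 = 1:
  a=0: a=0, b=0, c=0, d=0
  a=1: a=1, b=0, c=0, d=0

either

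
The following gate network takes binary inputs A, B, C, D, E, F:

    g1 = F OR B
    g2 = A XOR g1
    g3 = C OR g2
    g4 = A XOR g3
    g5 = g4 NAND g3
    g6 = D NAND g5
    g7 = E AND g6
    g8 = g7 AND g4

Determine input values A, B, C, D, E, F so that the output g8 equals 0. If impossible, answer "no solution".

A=1, B=0, C=1, D=0, E=1, F=0

g8 = g7 AND g4 must be 0, so at least one of g7, g4 is 0.
Check with A=1, B=0, C=1, D=0, E=1, F=0:
g1 = F OR B = 0 OR 0 = 0
g2 = A XOR g1 = 1 XOR 0 = 1
g3 = C OR g2 = 1 OR 1 = 1
g4 = A XOR g3 = 1 XOR 1 = 0
g5 = g4 NAND g3 = 0 NAND 1 = 1
g6 = D NAND g5 = 0 NAND 1 = 1
g7 = E AND g6 = 1 AND 1 = 1
g8 = g7 AND g4 = 1 AND 0 = 0
So g8 = 0 as required.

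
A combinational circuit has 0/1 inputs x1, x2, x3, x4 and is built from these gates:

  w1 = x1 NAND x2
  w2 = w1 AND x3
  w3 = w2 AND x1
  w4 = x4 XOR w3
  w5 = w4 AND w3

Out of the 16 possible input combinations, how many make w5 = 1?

1

w5 = w4 AND w3 must be 1, so both w4 = 1 and w3 = 1.
w4 = x4 XOR w3 must be 1, so x4 and w3 differ.
Satisfying assignments:
  x1=1, x2=0, x3=1, x4=0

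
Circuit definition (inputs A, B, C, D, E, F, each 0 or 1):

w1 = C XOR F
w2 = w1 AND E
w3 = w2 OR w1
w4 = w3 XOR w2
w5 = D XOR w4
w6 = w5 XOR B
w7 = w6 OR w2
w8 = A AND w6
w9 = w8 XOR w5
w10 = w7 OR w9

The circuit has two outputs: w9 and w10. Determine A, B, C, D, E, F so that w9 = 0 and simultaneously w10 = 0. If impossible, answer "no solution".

Check with A=1, B=0, C=0, D=1, E=0, F=1:
w1 = C XOR F = 0 XOR 1 = 1
w2 = w1 AND E = 1 AND 0 = 0
w3 = w2 OR w1 = 0 OR 1 = 1
w4 = w3 XOR w2 = 1 XOR 0 = 1
w5 = D XOR w4 = 1 XOR 1 = 0
w6 = w5 XOR B = 0 XOR 0 = 0
w7 = w6 OR w2 = 0 OR 0 = 0
w8 = A AND w6 = 1 AND 0 = 0
w9 = w8 XOR w5 = 0 XOR 0 = 0
w10 = w7 OR w9 = 0 OR 0 = 0
So w9 = 0 and w10 = 0.

A=1, B=0, C=0, D=1, E=0, F=1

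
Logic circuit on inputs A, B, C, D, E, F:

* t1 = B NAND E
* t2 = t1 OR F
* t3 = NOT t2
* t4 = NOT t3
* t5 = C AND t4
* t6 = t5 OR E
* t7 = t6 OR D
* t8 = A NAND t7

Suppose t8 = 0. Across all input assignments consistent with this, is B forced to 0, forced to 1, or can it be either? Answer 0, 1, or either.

either

Both values of B occur among assignments with t8 = 0:
  B=0: A=1, B=0, C=0, D=0, E=1, F=0
  B=1: A=1, B=1, C=0, D=0, E=1, F=0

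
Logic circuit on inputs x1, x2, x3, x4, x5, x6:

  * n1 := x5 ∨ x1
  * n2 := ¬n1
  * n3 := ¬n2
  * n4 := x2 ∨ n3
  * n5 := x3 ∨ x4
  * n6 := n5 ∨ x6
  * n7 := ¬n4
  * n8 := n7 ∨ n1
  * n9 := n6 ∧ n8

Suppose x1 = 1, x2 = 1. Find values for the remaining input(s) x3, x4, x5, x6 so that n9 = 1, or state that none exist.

n9 = n6 ∧ n8 must be 1, so both n6 = 1 and n8 = 1.
n6 = n5 ∨ x6 must be 1, so at least one of n5, x6 is 1.
Check with x1 = 1, x2 = 1 and x3=0, x4=1, x5=1, x6=0:
n1 = x5 ∨ x1 = 1 ∨ 1 = 1
n2 = ¬n1 = ¬1 = 0
n3 = ¬n2 = ¬0 = 1
n4 = x2 ∨ n3 = 1 ∨ 1 = 1
n5 = x3 ∨ x4 = 0 ∨ 1 = 1
n6 = n5 ∨ x6 = 1 ∨ 0 = 1
n7 = ¬n4 = ¬1 = 0
n8 = n7 ∨ n1 = 0 ∨ 1 = 1
n9 = n6 ∧ n8 = 1 ∧ 1 = 1
So n9 = 1.

x3=0, x4=1, x5=1, x6=0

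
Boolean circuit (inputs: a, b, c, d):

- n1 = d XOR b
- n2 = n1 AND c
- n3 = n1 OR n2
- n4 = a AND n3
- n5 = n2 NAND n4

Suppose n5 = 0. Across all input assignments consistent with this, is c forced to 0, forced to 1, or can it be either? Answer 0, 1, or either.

1

n5 = n2 NAND n4 must be 0, so both n2 = 1 and n4 = 1.
Every assignment with n5 = 0 has c = 1; there are 2 such assignment(s).
  a=1, b=0, c=1, d=1
  a=1, b=1, c=1, d=0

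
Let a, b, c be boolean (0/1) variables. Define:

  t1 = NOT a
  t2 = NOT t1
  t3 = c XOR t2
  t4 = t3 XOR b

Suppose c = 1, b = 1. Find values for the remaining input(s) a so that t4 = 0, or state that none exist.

t4 = t3 XOR b must be 0, so t3 and b are equal.
Check with c = 1, b = 1 and a=0:
t1 = NOT a = NOT 0 = 1
t2 = NOT t1 = NOT 1 = 0
t3 = c XOR t2 = 1 XOR 0 = 1
t4 = t3 XOR b = 1 XOR 1 = 0
So t4 = 0.

a=0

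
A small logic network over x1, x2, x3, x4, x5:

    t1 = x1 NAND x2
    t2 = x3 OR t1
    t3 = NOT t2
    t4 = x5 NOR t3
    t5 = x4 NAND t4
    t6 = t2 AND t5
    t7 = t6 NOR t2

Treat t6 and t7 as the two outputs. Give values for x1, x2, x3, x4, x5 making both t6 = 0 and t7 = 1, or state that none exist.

x1=1 x2=1 x3=0 x4=0 x5=1

Check with x1=1 x2=1 x3=0 x4=0 x5=1:
t1 = x1 NAND x2 = 1 NAND 1 = 0
t2 = x3 OR t1 = 0 OR 0 = 0
t3 = NOT t2 = NOT 0 = 1
t4 = x5 NOR t3 = 1 NOR 1 = 0
t5 = x4 NAND t4 = 0 NAND 0 = 1
t6 = t2 AND t5 = 0 AND 1 = 0
t7 = t6 NOR t2 = 0 NOR 0 = 1
So t6 = 0 and t7 = 1.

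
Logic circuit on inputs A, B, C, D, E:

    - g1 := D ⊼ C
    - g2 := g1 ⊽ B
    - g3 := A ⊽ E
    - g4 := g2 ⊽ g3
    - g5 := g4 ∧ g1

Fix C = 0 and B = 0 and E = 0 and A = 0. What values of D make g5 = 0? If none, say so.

Check with C = 0 and B = 0 and E = 0 and A = 0 and D=1:
g1 = D ⊼ C = 1 ⊼ 0 = 1
g2 = g1 ⊽ B = 1 ⊽ 0 = 0
g3 = A ⊽ E = 0 ⊽ 0 = 1
g4 = g2 ⊽ g3 = 0 ⊽ 1 = 0
g5 = g4 ∧ g1 = 0 ∧ 1 = 0
So g5 = 0.

D=1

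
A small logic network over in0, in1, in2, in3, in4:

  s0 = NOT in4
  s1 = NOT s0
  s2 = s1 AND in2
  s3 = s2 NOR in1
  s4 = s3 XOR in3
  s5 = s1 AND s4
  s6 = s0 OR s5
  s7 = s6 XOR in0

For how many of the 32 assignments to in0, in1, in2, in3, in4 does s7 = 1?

16

s7 = s6 XOR in0 must be 1, so s6 and in0 differ.
Enumerating the 32 input combinations, 16 give s7 = 1 and 16 give s7 = 0.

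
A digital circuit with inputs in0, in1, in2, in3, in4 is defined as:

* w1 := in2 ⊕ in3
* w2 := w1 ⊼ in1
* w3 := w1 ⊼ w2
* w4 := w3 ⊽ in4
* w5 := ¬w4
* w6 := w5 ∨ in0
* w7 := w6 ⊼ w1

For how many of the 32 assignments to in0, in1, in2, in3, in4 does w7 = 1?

18

w7 = w6 ⊼ w1 must be 1, so at least one of w6, w1 is 0.
Enumerating the 32 input combinations, 18 give w7 = 1 and 14 give w7 = 0.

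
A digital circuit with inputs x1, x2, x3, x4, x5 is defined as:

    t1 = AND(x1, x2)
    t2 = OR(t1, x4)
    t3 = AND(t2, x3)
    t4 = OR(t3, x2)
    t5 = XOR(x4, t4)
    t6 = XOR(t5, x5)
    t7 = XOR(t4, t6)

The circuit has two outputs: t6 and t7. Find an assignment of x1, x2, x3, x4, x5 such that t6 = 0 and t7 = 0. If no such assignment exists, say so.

Check with x1=0, x2=0, x3=1, x4=0, x5=0:
t1 = AND(x1, x2) = AND(0, 0) = 0
t2 = OR(t1, x4) = OR(0, 0) = 0
t3 = AND(t2, x3) = AND(0, 1) = 0
t4 = OR(t3, x2) = OR(0, 0) = 0
t5 = XOR(x4, t4) = XOR(0, 0) = 0
t6 = XOR(t5, x5) = XOR(0, 0) = 0
t7 = XOR(t4, t6) = XOR(0, 0) = 0
So t6 = 0 and t7 = 0.

x1=0, x2=0, x3=1, x4=0, x5=0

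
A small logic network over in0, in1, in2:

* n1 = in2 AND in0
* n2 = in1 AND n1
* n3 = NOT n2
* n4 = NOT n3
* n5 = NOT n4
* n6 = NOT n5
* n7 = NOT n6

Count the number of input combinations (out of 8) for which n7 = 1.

n7 = NOT n6 must be 1, so n6 = 0.
n6 = NOT n5 must be 0, so n5 = 1.
Enumerating the 8 input combinations, 7 give n7 = 1 and 1 give n7 = 0.

7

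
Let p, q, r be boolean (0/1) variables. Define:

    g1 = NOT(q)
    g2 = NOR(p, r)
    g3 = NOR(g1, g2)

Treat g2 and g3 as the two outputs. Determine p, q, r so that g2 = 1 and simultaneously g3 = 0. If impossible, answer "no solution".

p=0, q=0, r=0

Check with p=0, q=0, r=0:
g1 = NOT(q) = NOT 0 = 1
g2 = NOR(p, r) = NOR(0, 0) = 1
g3 = NOR(g1, g2) = NOR(1, 1) = 0
So g2 = 1 and g3 = 0.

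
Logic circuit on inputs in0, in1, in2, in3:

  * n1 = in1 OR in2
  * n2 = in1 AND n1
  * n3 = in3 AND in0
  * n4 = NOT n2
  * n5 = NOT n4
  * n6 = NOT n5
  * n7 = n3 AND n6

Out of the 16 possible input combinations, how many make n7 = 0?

14

n7 = n3 AND n6 must be 0, so at least one of n3, n6 is 0.
Enumerating the 16 input combinations, 14 give n7 = 0 and 2 give n7 = 1.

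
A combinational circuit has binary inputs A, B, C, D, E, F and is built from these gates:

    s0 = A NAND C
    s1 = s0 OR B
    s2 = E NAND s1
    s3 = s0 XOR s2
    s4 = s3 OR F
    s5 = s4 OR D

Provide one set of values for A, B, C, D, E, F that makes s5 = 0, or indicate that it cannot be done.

s5 = s4 OR D must be 0, so both s4 = 0 and D = 0.
Check with A=1 B=1 C=1 D=0 E=1 F=0:
s0 = A NAND C = 1 NAND 1 = 0
s1 = s0 OR B = 0 OR 1 = 1
s2 = E NAND s1 = 1 NAND 1 = 0
s3 = s0 XOR s2 = 0 XOR 0 = 0
s4 = s3 OR F = 0 OR 0 = 0
s5 = s4 OR D = 0 OR 0 = 0
So s5 = 0 as required.

A=1 B=1 C=1 D=0 E=1 F=0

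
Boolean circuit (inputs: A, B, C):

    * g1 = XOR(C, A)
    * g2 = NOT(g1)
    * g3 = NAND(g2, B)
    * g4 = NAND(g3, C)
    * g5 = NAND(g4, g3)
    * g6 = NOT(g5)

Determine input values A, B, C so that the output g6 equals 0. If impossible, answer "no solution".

A=0, B=1, C=0

g6 = NOT(g5) must be 0, so g5 = 1.
g5 = NAND(g4, g3) must be 1, so at least one of g4, g3 is 0.
Check with A=0, B=1, C=0:
g1 = XOR(C, A) = XOR(0, 0) = 0
g2 = NOT(g1) = NOT 0 = 1
g3 = NAND(g2, B) = NAND(1, 1) = 0
g4 = NAND(g3, C) = NAND(0, 0) = 1
g5 = NAND(g4, g3) = NAND(1, 0) = 1
g6 = NOT(g5) = NOT 1 = 0
So g6 = 0 as required.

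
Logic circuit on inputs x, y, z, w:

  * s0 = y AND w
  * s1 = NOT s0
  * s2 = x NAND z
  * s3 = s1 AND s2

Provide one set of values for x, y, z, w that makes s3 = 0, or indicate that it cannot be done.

x=1 y=1 z=1 w=0

s3 = s1 AND s2 must be 0, so at least one of s1, s2 is 0.
Check with x=1 y=1 z=1 w=0:
s0 = y AND w = 1 AND 0 = 0
s1 = NOT s0 = NOT 0 = 1
s2 = x NAND z = 1 NAND 1 = 0
s3 = s1 AND s2 = 1 AND 0 = 0
So s3 = 0 as required.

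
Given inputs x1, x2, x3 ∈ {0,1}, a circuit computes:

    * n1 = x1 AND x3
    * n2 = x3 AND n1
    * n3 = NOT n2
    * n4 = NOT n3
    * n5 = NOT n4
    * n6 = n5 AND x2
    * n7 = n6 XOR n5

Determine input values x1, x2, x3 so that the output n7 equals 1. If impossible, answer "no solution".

n7 = n6 XOR n5 must be 1, so n6 and n5 differ.
Check with x1=1 x2=0 x3=0:
n1 = x1 AND x3 = 1 AND 0 = 0
n2 = x3 AND n1 = 0 AND 0 = 0
n3 = NOT n2 = NOT 0 = 1
n4 = NOT n3 = NOT 1 = 0
n5 = NOT n4 = NOT 0 = 1
n6 = n5 AND x2 = 1 AND 0 = 0
n7 = n6 XOR n5 = 0 XOR 1 = 1
So n7 = 1 as required.

x1=1 x2=0 x3=0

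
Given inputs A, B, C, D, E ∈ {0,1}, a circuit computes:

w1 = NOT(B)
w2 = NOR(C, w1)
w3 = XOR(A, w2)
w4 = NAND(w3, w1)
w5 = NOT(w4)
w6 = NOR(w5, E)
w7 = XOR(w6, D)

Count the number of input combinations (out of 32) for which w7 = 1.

16

w7 = XOR(w6, D) must be 1, so w6 and D differ.
Enumerating the 32 input combinations, 16 give w7 = 1 and 16 give w7 = 0.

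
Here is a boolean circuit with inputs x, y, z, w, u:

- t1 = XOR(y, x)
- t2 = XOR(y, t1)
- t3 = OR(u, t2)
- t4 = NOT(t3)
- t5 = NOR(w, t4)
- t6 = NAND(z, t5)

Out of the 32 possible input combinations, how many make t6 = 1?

26

t6 = NAND(z, t5) must be 1, so at least one of z, t5 is 0.
Enumerating the 32 input combinations, 26 give t6 = 1 and 6 give t6 = 0.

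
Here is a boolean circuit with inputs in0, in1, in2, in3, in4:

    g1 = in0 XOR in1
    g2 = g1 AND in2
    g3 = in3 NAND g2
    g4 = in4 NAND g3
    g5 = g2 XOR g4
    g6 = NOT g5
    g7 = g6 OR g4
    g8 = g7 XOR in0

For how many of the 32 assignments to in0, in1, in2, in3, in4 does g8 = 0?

16

g8 = g7 XOR in0 must be 0, so g7 and in0 are equal.
Enumerating the 32 input combinations, 16 give g8 = 0 and 16 give g8 = 1.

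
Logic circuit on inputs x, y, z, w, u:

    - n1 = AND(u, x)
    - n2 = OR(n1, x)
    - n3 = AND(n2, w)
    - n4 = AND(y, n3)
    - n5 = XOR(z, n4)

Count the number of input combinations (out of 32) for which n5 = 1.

n5 = XOR(z, n4) must be 1, so z and n4 differ.
Enumerating the 32 input combinations, 16 give n5 = 1 and 16 give n5 = 0.

16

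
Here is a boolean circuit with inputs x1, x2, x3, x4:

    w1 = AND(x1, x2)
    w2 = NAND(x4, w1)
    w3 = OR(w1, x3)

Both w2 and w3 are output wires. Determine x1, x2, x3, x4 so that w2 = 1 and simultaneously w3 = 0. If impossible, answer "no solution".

x1=0, x2=0, x3=0, x4=1

Check with x1=0, x2=0, x3=0, x4=1:
w1 = AND(x1, x2) = AND(0, 0) = 0
w2 = NAND(x4, w1) = NAND(1, 0) = 1
w3 = OR(w1, x3) = OR(0, 0) = 0
So w2 = 1 and w3 = 0.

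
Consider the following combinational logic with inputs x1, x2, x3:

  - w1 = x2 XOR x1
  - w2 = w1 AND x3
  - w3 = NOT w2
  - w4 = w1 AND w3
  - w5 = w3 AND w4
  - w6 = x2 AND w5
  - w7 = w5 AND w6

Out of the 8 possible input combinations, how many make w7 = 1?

w7 = w5 AND w6 must be 1, so both w5 = 1 and w6 = 1.
w5 = w3 AND w4 must be 1, so both w3 = 1 and w4 = 1.
Satisfying assignments:
  x1=0, x2=1, x3=0

1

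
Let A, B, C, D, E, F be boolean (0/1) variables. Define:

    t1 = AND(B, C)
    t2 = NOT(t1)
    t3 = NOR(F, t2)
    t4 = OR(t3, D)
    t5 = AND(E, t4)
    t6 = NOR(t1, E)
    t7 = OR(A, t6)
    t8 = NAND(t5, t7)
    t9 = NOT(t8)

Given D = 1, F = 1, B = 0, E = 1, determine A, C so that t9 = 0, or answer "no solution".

A=0, C=0

t9 = NOT(t8) must be 0, so t8 = 1.
t8 = NAND(t5, t7) must be 1, so at least one of t5, t7 is 0.
Check with D = 1, F = 1, B = 0, E = 1 and A=0, C=0:
t1 = AND(B, C) = AND(0, 0) = 0
t2 = NOT(t1) = NOT 0 = 1
t3 = NOR(F, t2) = NOR(1, 1) = 0
t4 = OR(t3, D) = OR(0, 1) = 1
t5 = AND(E, t4) = AND(1, 1) = 1
t6 = NOR(t1, E) = NOR(0, 1) = 0
t7 = OR(A, t6) = OR(0, 0) = 0
t8 = NAND(t5, t7) = NAND(1, 0) = 1
t9 = NOT(t8) = NOT 1 = 0
So t9 = 0.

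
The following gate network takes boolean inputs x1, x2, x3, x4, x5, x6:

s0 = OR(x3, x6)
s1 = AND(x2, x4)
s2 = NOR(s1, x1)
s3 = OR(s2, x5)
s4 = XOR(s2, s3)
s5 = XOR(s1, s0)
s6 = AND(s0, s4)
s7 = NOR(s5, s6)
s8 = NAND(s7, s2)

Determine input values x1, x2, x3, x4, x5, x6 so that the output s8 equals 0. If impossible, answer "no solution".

x1=0, x2=1, x3=0, x4=0, x5=0, x6=0

s8 = NAND(s7, s2) must be 0, so both s7 = 1 and s2 = 1.
Check with x1=0, x2=1, x3=0, x4=0, x5=0, x6=0:
s0 = OR(x3, x6) = OR(0, 0) = 0
s1 = AND(x2, x4) = AND(1, 0) = 0
s2 = NOR(s1, x1) = NOR(0, 0) = 1
s3 = OR(s2, x5) = OR(1, 0) = 1
s4 = XOR(s2, s3) = XOR(1, 1) = 0
s5 = XOR(s1, s0) = XOR(0, 0) = 0
s6 = AND(s0, s4) = AND(0, 0) = 0
s7 = NOR(s5, s6) = NOR(0, 0) = 1
s8 = NAND(s7, s2) = NAND(1, 1) = 0
So s8 = 0 as required.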